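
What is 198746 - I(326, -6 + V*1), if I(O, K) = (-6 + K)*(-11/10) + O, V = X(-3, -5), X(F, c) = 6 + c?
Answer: 1984079/10 ≈ 1.9841e+5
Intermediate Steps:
V = 1 (V = 6 - 5 = 1)
I(O, K) = 33/5 + O - 11*K/10 (I(O, K) = (-6 + K)*(-11*1/10) + O = (-6 + K)*(-11/10) + O = (33/5 - 11*K/10) + O = 33/5 + O - 11*K/10)
198746 - I(326, -6 + V*1) = 198746 - (33/5 + 326 - 11*(-6 + 1*1)/10) = 198746 - (33/5 + 326 - 11*(-6 + 1)/10) = 198746 - (33/5 + 326 - 11/10*(-5)) = 198746 - (33/5 + 326 + 11/2) = 198746 - 1*3381/10 = 198746 - 3381/10 = 1984079/10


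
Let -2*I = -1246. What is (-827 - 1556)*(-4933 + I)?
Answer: 10270730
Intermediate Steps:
I = 623 (I = -½*(-1246) = 623)
(-827 - 1556)*(-4933 + I) = (-827 - 1556)*(-4933 + 623) = -2383*(-4310) = 10270730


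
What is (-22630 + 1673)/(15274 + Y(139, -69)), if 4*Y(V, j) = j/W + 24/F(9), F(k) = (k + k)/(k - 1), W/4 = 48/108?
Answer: -4023744/2931257 ≈ -1.3727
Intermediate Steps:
W = 16/9 (W = 4*(48/108) = 4*(48*(1/108)) = 4*(4/9) = 16/9 ≈ 1.7778)
F(k) = 2*k/(-1 + k) (F(k) = (2*k)/(-1 + k) = 2*k/(-1 + k))
Y(V, j) = 8/3 + 9*j/64 (Y(V, j) = (j/(16/9) + 24/((2*9/(-1 + 9))))/4 = (j*(9/16) + 24/((2*9/8)))/4 = (9*j/16 + 24/((2*9*(1/8))))/4 = (9*j/16 + 24/(9/4))/4 = (9*j/16 + 24*(4/9))/4 = (9*j/16 + 32/3)/4 = (32/3 + 9*j/16)/4 = 8/3 + 9*j/64)
(-22630 + 1673)/(15274 + Y(139, -69)) = (-22630 + 1673)/(15274 + (8/3 + (9/64)*(-69))) = -20957/(15274 + (8/3 - 621/64)) = -20957/(15274 - 1351/192) = -20957/2931257/192 = -20957*192/2931257 = -4023744/2931257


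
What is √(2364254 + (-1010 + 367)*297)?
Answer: √2173283 ≈ 1474.2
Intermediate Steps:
√(2364254 + (-1010 + 367)*297) = √(2364254 - 643*297) = √(2364254 - 190971) = √2173283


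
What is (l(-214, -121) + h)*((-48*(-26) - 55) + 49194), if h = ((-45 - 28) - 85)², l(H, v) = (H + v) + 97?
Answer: 1245868962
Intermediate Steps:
l(H, v) = 97 + H + v
h = 24964 (h = (-73 - 85)² = (-158)² = 24964)
(l(-214, -121) + h)*((-48*(-26) - 55) + 49194) = ((97 - 214 - 121) + 24964)*((-48*(-26) - 55) + 49194) = (-238 + 24964)*((1248 - 55) + 49194) = 24726*(1193 + 49194) = 24726*50387 = 1245868962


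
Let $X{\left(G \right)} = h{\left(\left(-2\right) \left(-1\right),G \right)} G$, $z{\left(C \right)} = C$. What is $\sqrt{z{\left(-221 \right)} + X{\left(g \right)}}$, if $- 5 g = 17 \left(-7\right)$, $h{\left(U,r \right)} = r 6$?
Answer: $\frac{\sqrt{79441}}{5} \approx 56.371$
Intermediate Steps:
$h{\left(U,r \right)} = 6 r$
$g = \frac{119}{5}$ ($g = - \frac{17 \left(-7\right)}{5} = \left(- \frac{1}{5}\right) \left(-119\right) = \frac{119}{5} \approx 23.8$)
$X{\left(G \right)} = 6 G^{2}$ ($X{\left(G \right)} = 6 G G = 6 G^{2}$)
$\sqrt{z{\left(-221 \right)} + X{\left(g \right)}} = \sqrt{-221 + 6 \left(\frac{119}{5}\right)^{2}} = \sqrt{-221 + 6 \cdot \frac{14161}{25}} = \sqrt{-221 + \frac{84966}{25}} = \sqrt{\frac{79441}{25}} = \frac{\sqrt{79441}}{5}$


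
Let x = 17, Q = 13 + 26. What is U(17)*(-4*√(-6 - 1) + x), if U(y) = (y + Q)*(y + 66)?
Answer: 79016 - 18592*I*√7 ≈ 79016.0 - 49190.0*I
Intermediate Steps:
Q = 39
U(y) = (39 + y)*(66 + y) (U(y) = (y + 39)*(y + 66) = (39 + y)*(66 + y))
U(17)*(-4*√(-6 - 1) + x) = (2574 + 17² + 105*17)*(-4*√(-6 - 1) + 17) = (2574 + 289 + 1785)*(-4*I*√7 + 17) = 4648*(-4*I*√7 + 17) = 4648*(17 - 4*I*√7) = 79016 - 18592*I*√7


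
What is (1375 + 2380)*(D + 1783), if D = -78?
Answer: 6402275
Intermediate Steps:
(1375 + 2380)*(D + 1783) = (1375 + 2380)*(-78 + 1783) = 3755*1705 = 6402275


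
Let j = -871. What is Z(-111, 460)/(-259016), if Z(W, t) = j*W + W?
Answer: -48285/129508 ≈ -0.37283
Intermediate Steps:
Z(W, t) = -870*W (Z(W, t) = -871*W + W = -870*W)
Z(-111, 460)/(-259016) = -870*(-111)/(-259016) = 96570*(-1/259016) = -48285/129508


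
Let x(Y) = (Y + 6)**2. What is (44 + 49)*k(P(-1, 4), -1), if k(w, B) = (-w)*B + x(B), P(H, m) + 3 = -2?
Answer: 1860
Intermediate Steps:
P(H, m) = -5 (P(H, m) = -3 - 2 = -5)
x(Y) = (6 + Y)**2
k(w, B) = (6 + B)**2 - B*w (k(w, B) = (-w)*B + (6 + B)**2 = -B*w + (6 + B)**2 = (6 + B)**2 - B*w)
(44 + 49)*k(P(-1, 4), -1) = (44 + 49)*((6 - 1)**2 - 1*(-1)*(-5)) = 93*(5**2 - 5) = 93*(25 - 5) = 93*20 = 1860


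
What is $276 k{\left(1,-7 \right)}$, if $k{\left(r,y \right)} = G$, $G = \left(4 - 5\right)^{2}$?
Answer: $276$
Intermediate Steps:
$G = 1$ ($G = \left(-1\right)^{2} = 1$)
$k{\left(r,y \right)} = 1$
$276 k{\left(1,-7 \right)} = 276 \cdot 1 = 276$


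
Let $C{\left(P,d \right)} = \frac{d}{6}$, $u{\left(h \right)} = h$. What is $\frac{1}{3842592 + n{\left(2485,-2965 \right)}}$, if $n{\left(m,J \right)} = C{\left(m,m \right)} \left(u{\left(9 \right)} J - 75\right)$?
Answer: $- \frac{1}{7240508} \approx -1.3811 \cdot 10^{-7}$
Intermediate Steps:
$C{\left(P,d \right)} = \frac{d}{6}$ ($C{\left(P,d \right)} = d \frac{1}{6} = \frac{d}{6}$)
$n{\left(m,J \right)} = \frac{m \left(-75 + 9 J\right)}{6}$ ($n{\left(m,J \right)} = \frac{m}{6} \left(9 J - 75\right) = \frac{m}{6} \left(-75 + 9 J\right) = \frac{m \left(-75 + 9 J\right)}{6}$)
$\frac{1}{3842592 + n{\left(2485,-2965 \right)}} = \frac{1}{3842592 + \frac{1}{2} \cdot 2485 \left(-25 + 3 \left(-2965\right)\right)} = \frac{1}{3842592 + \frac{1}{2} \cdot 2485 \left(-25 - 8895\right)} = \frac{1}{3842592 + \frac{1}{2} \cdot 2485 \left(-8920\right)} = \frac{1}{3842592 - 11083100} = \frac{1}{-7240508} = - \frac{1}{7240508}$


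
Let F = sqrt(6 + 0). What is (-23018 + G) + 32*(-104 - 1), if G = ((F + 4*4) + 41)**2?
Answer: -23123 + 114*sqrt(6) ≈ -22844.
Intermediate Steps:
F = sqrt(6) ≈ 2.4495
G = (57 + sqrt(6))**2 (G = ((sqrt(6) + 4*4) + 41)**2 = ((sqrt(6) + 16) + 41)**2 = ((16 + sqrt(6)) + 41)**2 = (57 + sqrt(6))**2 ≈ 3534.2)
(-23018 + G) + 32*(-104 - 1) = (-23018 + (57 + sqrt(6))**2) + 32*(-104 - 1) = (-23018 + (57 + sqrt(6))**2) + 32*(-105) = (-23018 + (57 + sqrt(6))**2) - 3360 = -26378 + (57 + sqrt(6))**2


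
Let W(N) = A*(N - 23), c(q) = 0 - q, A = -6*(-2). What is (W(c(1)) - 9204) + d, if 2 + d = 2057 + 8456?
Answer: 1019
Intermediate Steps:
A = 12
c(q) = -q
W(N) = -276 + 12*N (W(N) = 12*(N - 23) = 12*(-23 + N) = -276 + 12*N)
d = 10511 (d = -2 + (2057 + 8456) = -2 + 10513 = 10511)
(W(c(1)) - 9204) + d = ((-276 + 12*(-1*1)) - 9204) + 10511 = ((-276 + 12*(-1)) - 9204) + 10511 = ((-276 - 12) - 9204) + 10511 = (-288 - 9204) + 10511 = -9492 + 10511 = 1019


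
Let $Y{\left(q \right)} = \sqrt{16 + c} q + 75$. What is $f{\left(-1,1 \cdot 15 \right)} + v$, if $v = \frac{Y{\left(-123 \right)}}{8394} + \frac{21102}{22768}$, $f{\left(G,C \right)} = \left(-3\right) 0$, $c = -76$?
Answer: $\frac{14903149}{15926216} - \frac{41 i \sqrt{15}}{1399} \approx 0.93576 - 0.1135 i$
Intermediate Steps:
$Y{\left(q \right)} = 75 + 2 i q \sqrt{15}$ ($Y{\left(q \right)} = \sqrt{16 - 76} q + 75 = \sqrt{-60} q + 75 = 2 i \sqrt{15} q + 75 = 2 i q \sqrt{15} + 75 = 75 + 2 i q \sqrt{15}$)
$f{\left(G,C \right)} = 0$
$v = \frac{14903149}{15926216} - \frac{41 i \sqrt{15}}{1399}$ ($v = \frac{75 + 2 i \left(-123\right) \sqrt{15}}{8394} + \frac{21102}{22768} = \left(75 - 246 i \sqrt{15}\right) \frac{1}{8394} + 21102 \cdot \frac{1}{22768} = \left(\frac{25}{2798} - \frac{41 i \sqrt{15}}{1399}\right) + \frac{10551}{11384} = \frac{14903149}{15926216} - \frac{41 i \sqrt{15}}{1399} \approx 0.93576 - 0.1135 i$)
$f{\left(-1,1 \cdot 15 \right)} + v = 0 + \left(\frac{14903149}{15926216} - \frac{41 i \sqrt{15}}{1399}\right) = \frac{14903149}{15926216} - \frac{41 i \sqrt{15}}{1399}$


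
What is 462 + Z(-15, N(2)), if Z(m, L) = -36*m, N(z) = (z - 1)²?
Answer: 1002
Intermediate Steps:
N(z) = (-1 + z)²
462 + Z(-15, N(2)) = 462 - 36*(-15) = 462 + 540 = 1002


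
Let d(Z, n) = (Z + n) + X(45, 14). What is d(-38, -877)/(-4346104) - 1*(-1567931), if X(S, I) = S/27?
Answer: 5110793393803/3259578 ≈ 1.5679e+6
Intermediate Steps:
X(S, I) = S/27 (X(S, I) = S*(1/27) = S/27)
d(Z, n) = 5/3 + Z + n (d(Z, n) = (Z + n) + (1/27)*45 = (Z + n) + 5/3 = 5/3 + Z + n)
d(-38, -877)/(-4346104) - 1*(-1567931) = (5/3 - 38 - 877)/(-4346104) - 1*(-1567931) = -2740/3*(-1/4346104) + 1567931 = 685/3259578 + 1567931 = 5110793393803/3259578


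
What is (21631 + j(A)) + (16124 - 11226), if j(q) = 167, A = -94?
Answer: 26696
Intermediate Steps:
(21631 + j(A)) + (16124 - 11226) = (21631 + 167) + (16124 - 11226) = 21798 + 4898 = 26696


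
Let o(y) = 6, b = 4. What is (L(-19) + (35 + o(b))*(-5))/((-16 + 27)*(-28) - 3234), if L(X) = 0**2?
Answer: 205/3542 ≈ 0.057877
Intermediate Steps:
L(X) = 0
(L(-19) + (35 + o(b))*(-5))/((-16 + 27)*(-28) - 3234) = (0 + (35 + 6)*(-5))/((-16 + 27)*(-28) - 3234) = (0 + 41*(-5))/(11*(-28) - 3234) = (0 - 205)/(-308 - 3234) = -205/(-3542) = -205*(-1/3542) = 205/3542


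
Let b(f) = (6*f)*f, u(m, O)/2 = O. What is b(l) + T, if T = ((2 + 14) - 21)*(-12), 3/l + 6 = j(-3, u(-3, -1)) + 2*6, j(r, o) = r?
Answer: 66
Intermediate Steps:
u(m, O) = 2*O
l = 1 (l = 3/(-6 + (-3 + 2*6)) = 3/(-6 + (-3 + 12)) = 3/(-6 + 9) = 3/3 = 3*(1/3) = 1)
T = 60 (T = (16 - 21)*(-12) = -5*(-12) = 60)
b(f) = 6*f**2
b(l) + T = 6*1**2 + 60 = 6*1 + 60 = 6 + 60 = 66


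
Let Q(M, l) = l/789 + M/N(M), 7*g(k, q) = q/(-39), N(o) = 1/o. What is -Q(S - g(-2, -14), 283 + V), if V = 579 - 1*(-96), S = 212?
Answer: -17970422534/400023 ≈ -44924.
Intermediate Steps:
V = 675 (V = 579 + 96 = 675)
g(k, q) = -q/273 (g(k, q) = (q/(-39))/7 = (q*(-1/39))/7 = (-q/39)/7 = -q/273)
Q(M, l) = M**2 + l/789 (Q(M, l) = l/789 + M/(1/M) = l*(1/789) + M*M = l/789 + M**2 = M**2 + l/789)
-Q(S - g(-2, -14), 283 + V) = -((212 - (-1)*(-14)/273)**2 + (283 + 675)/789) = -((212 - 1*2/39)**2 + (1/789)*958) = -((212 - 2/39)**2 + 958/789) = -((8266/39)**2 + 958/789) = -(68326756/1521 + 958/789) = -1*17970422534/400023 = -17970422534/400023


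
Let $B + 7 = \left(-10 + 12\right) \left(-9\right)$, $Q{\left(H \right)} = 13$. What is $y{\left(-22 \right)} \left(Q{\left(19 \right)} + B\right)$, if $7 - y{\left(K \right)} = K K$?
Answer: $5724$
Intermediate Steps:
$y{\left(K \right)} = 7 - K^{2}$ ($y{\left(K \right)} = 7 - K K = 7 - K^{2}$)
$B = -25$ ($B = -7 + \left(-10 + 12\right) \left(-9\right) = -7 + 2 \left(-9\right) = -7 - 18 = -25$)
$y{\left(-22 \right)} \left(Q{\left(19 \right)} + B\right) = \left(7 - \left(-22\right)^{2}\right) \left(13 - 25\right) = \left(7 - 484\right) \left(-12\right) = \left(-477\right) \left(-12\right) = 5724$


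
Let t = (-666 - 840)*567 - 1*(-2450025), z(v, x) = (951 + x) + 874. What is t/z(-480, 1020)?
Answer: 1596123/2845 ≈ 561.03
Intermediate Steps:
z(v, x) = 1825 + x
t = 1596123 (t = -1506*567 + 2450025 = -853902 + 2450025 = 1596123)
t/z(-480, 1020) = 1596123/(1825 + 1020) = 1596123/2845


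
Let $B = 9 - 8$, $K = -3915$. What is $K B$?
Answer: $-3915$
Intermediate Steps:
$B = 1$ ($B = 9 - 8 = 1$)
$K B = \left(-3915\right) 1 = -3915$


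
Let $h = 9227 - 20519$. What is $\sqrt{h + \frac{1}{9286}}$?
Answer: $\frac{11 i \sqrt{8047164026}}{9286} \approx 106.26 i$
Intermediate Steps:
$h = -11292$ ($h = 9227 - 20519 = -11292$)
$\sqrt{h + \frac{1}{9286}} = \sqrt{-11292 + \frac{1}{9286}} = \sqrt{- \frac{104857511}{9286}} = \frac{11 i \sqrt{8047164026}}{9286}$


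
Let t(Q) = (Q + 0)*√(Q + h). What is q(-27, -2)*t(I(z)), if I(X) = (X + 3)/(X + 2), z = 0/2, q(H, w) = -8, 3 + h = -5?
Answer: -6*I*√26 ≈ -30.594*I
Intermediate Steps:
h = -8 (h = -3 - 5 = -8)
z = 0 (z = 0*(½) = 0)
I(X) = (3 + X)/(2 + X)
t(Q) = Q*√(-8 + Q) (t(Q) = (Q + 0)*√(Q - 8) = Q*√(-8 + Q))
q(-27, -2)*t(I(z)) = -8*(3 + 0)/(2 + 0)*√(-8 + (3 + 0)/(2 + 0)) = -8*3/2*√(-8 + 3/2) = -8*(½)*3*√(-8 + (½)*3) = -12*√(-8 + 3/2) = -12*√(-13/2) = -12*I*√26/2 = -6*I*√26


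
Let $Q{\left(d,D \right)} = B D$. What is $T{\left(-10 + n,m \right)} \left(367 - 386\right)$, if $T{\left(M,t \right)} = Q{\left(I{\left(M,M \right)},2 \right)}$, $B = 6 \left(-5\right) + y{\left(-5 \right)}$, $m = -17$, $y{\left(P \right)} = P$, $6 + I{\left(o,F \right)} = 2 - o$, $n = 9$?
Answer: $1330$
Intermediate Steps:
$I{\left(o,F \right)} = -4 - o$ ($I{\left(o,F \right)} = -6 - \left(-2 + o\right) = -4 - o$)
$B = -35$ ($B = 6 \left(-5\right) - 5 = -30 - 5 = -35$)
$Q{\left(d,D \right)} = - 35 D$
$T{\left(M,t \right)} = -70$ ($T{\left(M,t \right)} = \left(-35\right) 2 = -70$)
$T{\left(-10 + n,m \right)} \left(367 - 386\right) = - 70 \left(367 - 386\right) = \left(-70\right) \left(-19\right) = 1330$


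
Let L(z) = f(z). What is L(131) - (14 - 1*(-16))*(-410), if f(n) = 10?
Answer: 12310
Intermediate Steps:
L(z) = 10
L(131) - (14 - 1*(-16))*(-410) = 10 - (14 - 1*(-16))*(-410) = 10 - (14 + 16)*(-410) = 10 - 30*(-410) = 10 - 1*(-12300) = 10 + 12300 = 12310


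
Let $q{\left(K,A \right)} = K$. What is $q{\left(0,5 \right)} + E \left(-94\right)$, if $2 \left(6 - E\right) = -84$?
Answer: $-4512$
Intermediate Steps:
$E = 48$ ($E = 6 - -42 = 6 + 42 = 48$)
$q{\left(0,5 \right)} + E \left(-94\right) = 0 + 48 \left(-94\right) = 0 - 4512 = -4512$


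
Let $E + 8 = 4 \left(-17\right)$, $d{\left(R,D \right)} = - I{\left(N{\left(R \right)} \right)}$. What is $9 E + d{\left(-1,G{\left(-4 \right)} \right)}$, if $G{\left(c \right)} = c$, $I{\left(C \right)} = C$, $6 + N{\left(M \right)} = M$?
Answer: $-677$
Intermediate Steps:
$N{\left(M \right)} = -6 + M$
$d{\left(R,D \right)} = 6 - R$ ($d{\left(R,D \right)} = - (-6 + R) = 6 - R$)
$E = -76$ ($E = -8 + 4 \left(-17\right) = -8 - 68 = -76$)
$9 E + d{\left(-1,G{\left(-4 \right)} \right)} = 9 \left(-76\right) + \left(6 - -1\right) = -684 + \left(6 + 1\right) = -684 + 7 = -677$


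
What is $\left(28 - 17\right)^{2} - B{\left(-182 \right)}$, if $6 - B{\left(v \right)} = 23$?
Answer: $138$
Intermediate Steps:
$B{\left(v \right)} = -17$ ($B{\left(v \right)} = 6 - 23 = -17$)
$\left(28 - 17\right)^{2} - B{\left(-182 \right)} = \left(28 - 17\right)^{2} - -17 = 11^{2} + 17 = 121 + 17 = 138$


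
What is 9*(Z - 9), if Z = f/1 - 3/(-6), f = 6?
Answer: -45/2 ≈ -22.500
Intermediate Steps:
Z = 13/2 (Z = 6/1 - 3/(-6) = 6*1 - 3*(-⅙) = 6 + ½ = 13/2 ≈ 6.5000)
9*(Z - 9) = 9*(13/2 - 9) = 9*(-5/2) = -45/2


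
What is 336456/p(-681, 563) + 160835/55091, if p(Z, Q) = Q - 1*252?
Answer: 18585717181/17133301 ≈ 1084.8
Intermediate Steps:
p(Z, Q) = -252 + Q (p(Z, Q) = Q - 252 = -252 + Q)
336456/p(-681, 563) + 160835/55091 = 336456/(-252 + 563) + 160835/55091 = 336456/311 + 160835*(1/55091) = 336456*(1/311) + 160835/55091 = 336456/311 + 160835/55091 = 18585717181/17133301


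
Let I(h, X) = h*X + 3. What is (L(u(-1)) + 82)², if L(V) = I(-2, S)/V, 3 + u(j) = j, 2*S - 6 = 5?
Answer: 7056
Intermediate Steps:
S = 11/2 (S = 3 + (½)*5 = 3 + 5/2 = 11/2 ≈ 5.5000)
I(h, X) = 3 + X*h (I(h, X) = X*h + 3 = 3 + X*h)
u(j) = -3 + j
L(V) = -8/V (L(V) = (3 + (11/2)*(-2))/V = (3 - 11)/V = -8/V)
(L(u(-1)) + 82)² = (-8/(-3 - 1) + 82)² = (-8/(-4) + 82)² = (-8*(-¼) + 82)² = (2 + 82)² = 84² = 7056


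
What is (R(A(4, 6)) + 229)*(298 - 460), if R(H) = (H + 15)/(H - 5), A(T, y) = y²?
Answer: -1158300/31 ≈ -37365.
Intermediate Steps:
R(H) = (15 + H)/(-5 + H)
(R(A(4, 6)) + 229)*(298 - 460) = ((15 + 6²)/(-5 + 6²) + 229)*(298 - 460) = ((15 + 36)/(-5 + 36) + 229)*(-162) = (51/31 + 229)*(-162) = (7150/31)*(-162) = -1158300/31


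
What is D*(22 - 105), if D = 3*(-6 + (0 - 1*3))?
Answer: 2241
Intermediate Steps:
D = -27 (D = 3*(-6 + (0 - 3)) = 3*(-6 - 3) = 3*(-9) = -27)
D*(22 - 105) = -27*(22 - 105) = -27*(-83) = 2241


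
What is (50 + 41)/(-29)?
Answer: -91/29 ≈ -3.1379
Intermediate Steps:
(50 + 41)/(-29) = -1/29*91 = -91/29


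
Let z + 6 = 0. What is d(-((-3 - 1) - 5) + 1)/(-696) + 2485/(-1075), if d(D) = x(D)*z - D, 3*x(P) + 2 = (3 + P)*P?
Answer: -144361/74820 ≈ -1.9294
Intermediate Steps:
x(P) = -⅔ + P*(3 + P)/3 (x(P) = -⅔ + ((3 + P)*P)/3 = -⅔ + (P*(3 + P))/3 = -⅔ + P*(3 + P)/3)
z = -6 (z = -6 + 0 = -6)
d(D) = 4 - 7*D - 2*D² (d(D) = (-⅔ + D + D²/3)*(-6) - D = (4 - 6*D - 2*D²) - D = 4 - 7*D - 2*D²)
d(-((-3 - 1) - 5) + 1)/(-696) + 2485/(-1075) = (4 - 7*(-((-3 - 1) - 5) + 1) - 2*(-((-3 - 1) - 5) + 1)²)/(-696) + 2485/(-1075) = (4 - 7*(-(-4 - 5) + 1) - 2*(-(-4 - 5) + 1)²)*(-1/696) + 2485*(-1/1075) = (4 - 7*(-1*(-9) + 1) - 2*(-1*(-9) + 1)²)*(-1/696) - 497/215 = (4 - 7*(9 + 1) - 2*(9 + 1)²)*(-1/696) - 497/215 = (4 - 7*10 - 2*10²)*(-1/696) - 497/215 = (4 - 70 - 2*100)*(-1/696) - 497/215 = (4 - 70 - 200)*(-1/696) - 497/215 = -266*(-1/696) - 497/215 = 133/348 - 497/215 = -144361/74820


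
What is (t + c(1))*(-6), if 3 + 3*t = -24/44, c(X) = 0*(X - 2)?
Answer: 78/11 ≈ 7.0909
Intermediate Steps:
c(X) = 0 (c(X) = 0*(-2 + X) = 0)
t = -13/11 (t = -1 + (-24/44)/3 = -1 + (-24*1/44)/3 = -1 + (1/3)*(-6/11) = -1 - 2/11 = -13/11 ≈ -1.1818)
(t + c(1))*(-6) = (-13/11 + 0)*(-6) = -13/11*(-6) = 78/11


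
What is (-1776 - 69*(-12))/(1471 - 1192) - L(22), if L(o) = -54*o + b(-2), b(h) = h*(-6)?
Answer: 109052/93 ≈ 1172.6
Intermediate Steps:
b(h) = -6*h
L(o) = 12 - 54*o (L(o) = -54*o - 6*(-2) = -54*o + 12 = 12 - 54*o)
(-1776 - 69*(-12))/(1471 - 1192) - L(22) = (-1776 - 69*(-12))/(1471 - 1192) - (12 - 54*22) = (-1776 + 828)/279 - (12 - 1188) = -948*1/279 - 1*(-1176) = -316/93 + 1176 = 109052/93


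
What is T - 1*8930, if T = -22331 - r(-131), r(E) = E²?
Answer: -48422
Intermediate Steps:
T = -39492 (T = -22331 - 1*(-131)² = -22331 - 1*17161 = -22331 - 17161 = -39492)
T - 1*8930 = -39492 - 1*8930 = -39492 - 8930 = -48422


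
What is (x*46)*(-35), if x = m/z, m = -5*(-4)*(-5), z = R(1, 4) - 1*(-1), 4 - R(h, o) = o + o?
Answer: -161000/3 ≈ -53667.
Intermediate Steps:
R(h, o) = 4 - 2*o (R(h, o) = 4 - (o + o) = 4 - 2*o)
z = -3 (z = (4 - 2*4) - 1*(-1) = (4 - 8) + 1 = -4 + 1 = -3)
m = -100 (m = 20*(-5) = -100)
x = 100/3 (x = -100/(-3) = -100*(-⅓) = 100/3 ≈ 33.333)
(x*46)*(-35) = ((100/3)*46)*(-35) = (4600/3)*(-35) = -161000/3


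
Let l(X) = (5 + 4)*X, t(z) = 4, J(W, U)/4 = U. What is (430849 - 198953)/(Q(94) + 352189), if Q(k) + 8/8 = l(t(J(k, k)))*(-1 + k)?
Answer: 28987/44442 ≈ 0.65224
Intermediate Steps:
J(W, U) = 4*U
l(X) = 9*X
Q(k) = -37 + 36*k (Q(k) = -1 + (9*4)*(-1 + k) = -1 + 36*(-1 + k) = -1 + (-36 + 36*k) = -37 + 36*k)
(430849 - 198953)/(Q(94) + 352189) = (430849 - 198953)/((-37 + 36*94) + 352189) = 231896/((-37 + 3384) + 352189) = 231896/(3347 + 352189) = 231896/355536 = 231896*(1/355536) = 28987/44442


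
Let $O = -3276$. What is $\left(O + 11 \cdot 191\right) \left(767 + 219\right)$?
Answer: $-1158550$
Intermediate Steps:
$\left(O + 11 \cdot 191\right) \left(767 + 219\right) = \left(-3276 + 11 \cdot 191\right) \left(767 + 219\right) = \left(-3276 + 2101\right) 986 = \left(-1175\right) 986 = -1158550$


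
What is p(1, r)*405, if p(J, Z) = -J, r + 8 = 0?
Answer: -405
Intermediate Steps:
r = -8 (r = -8 + 0 = -8)
p(1, r)*405 = -1*1*405 = -1*405 = -405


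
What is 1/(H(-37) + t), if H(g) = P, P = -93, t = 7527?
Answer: 1/7434 ≈ 0.00013452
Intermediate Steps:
H(g) = -93
1/(H(-37) + t) = 1/(-93 + 7527) = 1/7434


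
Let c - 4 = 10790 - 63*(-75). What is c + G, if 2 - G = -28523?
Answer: 44044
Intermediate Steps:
G = 28525 (G = 2 - 1*(-28523) = 2 + 28523 = 28525)
c = 15519 (c = 4 + (10790 - 63*(-75)) = 4 + (10790 + 4725) = 4 + 15515 = 15519)
c + G = 15519 + 28525 = 44044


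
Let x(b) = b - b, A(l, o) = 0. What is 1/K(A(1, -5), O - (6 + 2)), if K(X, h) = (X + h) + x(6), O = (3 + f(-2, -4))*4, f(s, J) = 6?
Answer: 1/28 ≈ 0.035714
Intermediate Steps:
O = 36 (O = (3 + 6)*4 = 9*4 = 36)
x(b) = 0
K(X, h) = X + h (K(X, h) = (X + h) + 0 = X + h)
1/K(A(1, -5), O - (6 + 2)) = 1/(0 + (36 - (6 + 2))) = 1/(0 + (36 - 1*8)) = 1/(0 + (36 - 8)) = 1/(0 + 28) = 1/28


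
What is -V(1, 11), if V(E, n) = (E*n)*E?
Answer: -11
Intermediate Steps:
V(E, n) = n*E²
-V(1, 11) = -11*1² = -11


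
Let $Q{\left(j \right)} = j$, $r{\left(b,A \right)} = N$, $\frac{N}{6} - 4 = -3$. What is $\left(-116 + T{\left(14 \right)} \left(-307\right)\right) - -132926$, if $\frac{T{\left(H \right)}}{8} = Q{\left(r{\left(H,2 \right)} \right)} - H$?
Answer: $152458$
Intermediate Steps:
$N = 6$ ($N = 24 + 6 \left(-3\right) = 24 - 18 = 6$)
$r{\left(b,A \right)} = 6$
$T{\left(H \right)} = 48 - 8 H$ ($T{\left(H \right)} = 8 \left(6 - H\right) = 48 - 8 H$)
$\left(-116 + T{\left(14 \right)} \left(-307\right)\right) - -132926 = \left(-116 + \left(48 - 112\right) \left(-307\right)\right) - -132926 = \left(-116 + \left(48 - 112\right) \left(-307\right)\right) + 132926 = \left(-116 - -19648\right) + 132926 = \left(-116 + 19648\right) + 132926 = 19532 + 132926 = 152458$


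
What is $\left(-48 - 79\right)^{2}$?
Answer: $16129$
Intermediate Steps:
$\left(-48 - 79\right)^{2} = \left(-127\right)^{2} = 16129$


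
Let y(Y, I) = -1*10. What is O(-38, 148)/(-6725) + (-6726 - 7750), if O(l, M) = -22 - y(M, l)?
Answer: -97351088/6725 ≈ -14476.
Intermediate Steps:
y(Y, I) = -10
O(l, M) = -12 (O(l, M) = -22 - 1*(-10) = -22 + 10 = -12)
O(-38, 148)/(-6725) + (-6726 - 7750) = -12/(-6725) + (-6726 - 7750) = -12*(-1/6725) - 14476 = 12/6725 - 14476 = -97351088/6725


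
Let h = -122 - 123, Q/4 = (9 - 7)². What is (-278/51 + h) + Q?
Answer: -11957/51 ≈ -234.45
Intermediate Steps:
Q = 16 (Q = 4*(9 - 7)² = 4*2² = 4*4 = 16)
h = -245
(-278/51 + h) + Q = (-278/51 - 245) + 16 = -12773/51 + 16 = -11957/51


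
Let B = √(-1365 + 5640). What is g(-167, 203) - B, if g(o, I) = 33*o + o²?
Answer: 22378 - 15*√19 ≈ 22313.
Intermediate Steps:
B = 15*√19 (B = √4275 = 15*√19 ≈ 65.384)
g(o, I) = o² + 33*o
g(-167, 203) - B = -167*(33 - 167) - 15*√19 = -167*(-134) - 15*√19 = 22378 - 15*√19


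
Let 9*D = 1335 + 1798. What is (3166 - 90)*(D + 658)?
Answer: 27853180/9 ≈ 3.0948e+6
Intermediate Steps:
D = 3133/9 (D = (1335 + 1798)/9 = (1/9)*3133 = 3133/9 ≈ 348.11)
(3166 - 90)*(D + 658) = (3166 - 90)*(3133/9 + 658) = 3076*(9055/9) = 27853180/9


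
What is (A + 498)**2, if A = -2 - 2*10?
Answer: 226576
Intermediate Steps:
A = -22 (A = -2 - 20 = -22)
(A + 498)**2 = (-22 + 498)**2 = 476**2 = 226576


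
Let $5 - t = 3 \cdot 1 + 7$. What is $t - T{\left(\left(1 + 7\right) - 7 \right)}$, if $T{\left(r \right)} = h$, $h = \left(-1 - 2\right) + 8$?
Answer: $-10$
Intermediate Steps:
$t = -5$ ($t = 5 - \left(3 \cdot 1 + 7\right) = 5 - \left(3 + 7\right) = 5 - 10 = -5$)
$h = 5$ ($h = -3 + 8 = 5$)
$T{\left(r \right)} = 5$
$t - T{\left(\left(1 + 7\right) - 7 \right)} = -5 - 5 = -10$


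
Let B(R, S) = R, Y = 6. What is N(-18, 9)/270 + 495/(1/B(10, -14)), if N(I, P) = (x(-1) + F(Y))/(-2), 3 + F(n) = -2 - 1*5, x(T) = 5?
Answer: 534601/108 ≈ 4950.0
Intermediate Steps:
F(n) = -10 (F(n) = -3 + (-2 - 1*5) = -3 + (-2 - 5) = -3 - 7 = -10)
N(I, P) = 5/2 (N(I, P) = (5 - 10)/(-2) = -5*(-½) = 5/2)
N(-18, 9)/270 + 495/(1/B(10, -14)) = (5/2)/270 + 495/(1/10) = (5/2)*(1/270) + 495/(⅒) = 1/108 + 495*10 = 1/108 + 4950 = 534601/108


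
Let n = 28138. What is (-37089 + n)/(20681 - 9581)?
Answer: -8951/11100 ≈ -0.80640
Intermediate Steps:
(-37089 + n)/(20681 - 9581) = (-37089 + 28138)/(20681 - 9581) = -8951/11100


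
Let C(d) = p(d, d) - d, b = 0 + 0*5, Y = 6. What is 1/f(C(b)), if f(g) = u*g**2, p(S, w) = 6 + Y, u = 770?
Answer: 1/110880 ≈ 9.0188e-6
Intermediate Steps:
p(S, w) = 12 (p(S, w) = 6 + 6 = 12)
b = 0 (b = 0 + 0 = 0)
C(d) = 12 - d
f(g) = 770*g**2
1/f(C(b)) = 1/(770*(12 - 1*0)**2) = 1/(770*(12 + 0)**2) = 1/(770*12**2) = 1/(770*144) = 1/110880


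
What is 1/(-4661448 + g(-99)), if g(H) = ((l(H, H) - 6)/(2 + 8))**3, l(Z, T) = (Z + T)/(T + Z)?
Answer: -8/37291585 ≈ -2.1453e-7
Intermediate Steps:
l(Z, T) = 1 (l(Z, T) = (T + Z)/(T + Z) = 1)
g(H) = -1/8 (g(H) = ((1 - 6)/(2 + 8))**3 = (-5/10)**3 = (-5*1/10)**3 = (-1/2)**3 = -1/8)
1/(-4661448 + g(-99)) = 1/(-4661448 - 1/8) = 1/(-37291585/8) = -8/37291585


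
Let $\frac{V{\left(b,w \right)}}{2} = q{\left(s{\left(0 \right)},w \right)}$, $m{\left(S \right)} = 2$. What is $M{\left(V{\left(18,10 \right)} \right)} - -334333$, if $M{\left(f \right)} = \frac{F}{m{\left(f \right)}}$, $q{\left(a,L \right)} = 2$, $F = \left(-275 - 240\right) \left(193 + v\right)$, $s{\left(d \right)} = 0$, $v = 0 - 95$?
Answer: $309098$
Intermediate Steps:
$v = -95$ ($v = 0 - 95 = -95$)
$F = -50470$ ($F = \left(-275 - 240\right) \left(193 - 95\right) = \left(-515\right) 98 = -50470$)
$V{\left(b,w \right)} = 4$ ($V{\left(b,w \right)} = 2 \cdot 2 = 4$)
$M{\left(f \right)} = -25235$ ($M{\left(f \right)} = - \frac{50470}{2} = \left(-50470\right) \frac{1}{2} = -25235$)
$M{\left(V{\left(18,10 \right)} \right)} - -334333 = -25235 - -334333 = -25235 + 334333 = 309098$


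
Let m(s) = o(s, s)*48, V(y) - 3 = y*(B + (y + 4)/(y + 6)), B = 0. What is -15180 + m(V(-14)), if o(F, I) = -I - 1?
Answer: -14532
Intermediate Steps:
o(F, I) = -1 - I
V(y) = 3 + y*(4 + y)/(6 + y) (V(y) = 3 + y*(0 + (y + 4)/(y + 6)) = 3 + y*(0 + (4 + y)/(6 + y)) = 3 + y*((4 + y)/(6 + y)) = 3 + y*(4 + y)/(6 + y))
m(s) = -48 - 48*s (m(s) = (-1 - s)*48 = -48 - 48*s)
-15180 + m(V(-14)) = -15180 + (-48 - 48*(18 + (-14)² + 7*(-14))/(6 - 14)) = -15180 + (-48 - 48*(18 + 196 - 98)/(-8)) = -15180 + (-48 - (-6)*116) = -15180 + (-48 - 48*(-29/2)) = -15180 + (-48 + 696) = -15180 + 648 = -14532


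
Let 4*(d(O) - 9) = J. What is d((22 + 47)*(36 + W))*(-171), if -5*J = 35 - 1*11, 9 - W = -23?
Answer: -6669/5 ≈ -1333.8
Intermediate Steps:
W = 32 (W = 9 - 1*(-23) = 9 + 23 = 32)
J = -24/5 (J = -(35 - 1*11)/5 = -(35 - 11)/5 = -⅕*24 = -24/5 ≈ -4.8000)
d(O) = 39/5 (d(O) = 9 + (¼)*(-24/5) = 9 - 6/5 = 39/5)
d((22 + 47)*(36 + W))*(-171) = (39/5)*(-171) = -6669/5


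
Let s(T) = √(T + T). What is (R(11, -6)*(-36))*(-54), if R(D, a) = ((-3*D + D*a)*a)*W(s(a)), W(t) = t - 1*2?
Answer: -2309472 + 2309472*I*√3 ≈ -2.3095e+6 + 4.0001e+6*I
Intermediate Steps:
s(T) = √2*√T (s(T) = √(2*T) = √2*√T)
W(t) = -2 + t (W(t) = t - 2 = -2 + t)
R(D, a) = a*(-2 + √2*√a)*(-3*D + D*a) (R(D, a) = ((-3*D + D*a)*a)*(-2 + √2*√a) = (a*(-3*D + D*a))*(-2 + √2*√a) = a*(-2 + √2*√a)*(-3*D + D*a))
(R(11, -6)*(-36))*(-54) = ((11*(-6)*(-3 - 6)*(-2 + √2*√(-6)))*(-36))*(-54) = ((11*(-6)*(-9)*(-2 + √2*(I*√6)))*(-36))*(-54) = ((11*(-6)*(-9)*(-2 + 2*I*√3))*(-36))*(-54) = ((-1188 + 1188*I*√3)*(-36))*(-54) = (42768 - 42768*I*√3)*(-54) = -2309472 + 2309472*I*√3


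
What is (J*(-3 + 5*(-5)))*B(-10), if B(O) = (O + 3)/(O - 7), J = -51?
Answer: 588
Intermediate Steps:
B(O) = (3 + O)/(-7 + O)
(J*(-3 + 5*(-5)))*B(-10) = (-51*(-3 + 5*(-5)))*((3 - 10)/(-7 - 10)) = (-51*(-3 - 25))*(-7/(-17)) = (-51*(-28))*(-1/17*(-7)) = 1428*(7/17) = 588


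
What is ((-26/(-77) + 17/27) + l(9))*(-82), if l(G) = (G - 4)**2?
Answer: -4426852/2079 ≈ -2129.3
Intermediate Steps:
l(G) = (-4 + G)**2
((-26/(-77) + 17/27) + l(9))*(-82) = ((-26/(-77) + 17/27) + (-4 + 9)**2)*(-82) = ((-26*(-1/77) + 17*(1/27)) + 5**2)*(-82) = ((26/77 + 17/27) + 25)*(-82) = (2011/2079 + 25)*(-82) = (53986/2079)*(-82) = -4426852/2079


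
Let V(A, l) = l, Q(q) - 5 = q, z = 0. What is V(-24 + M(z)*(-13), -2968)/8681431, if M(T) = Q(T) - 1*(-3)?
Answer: -2968/8681431 ≈ -0.00034188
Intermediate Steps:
Q(q) = 5 + q
M(T) = 8 + T (M(T) = (5 + T) - 1*(-3) = (5 + T) + 3 = 8 + T)
V(-24 + M(z)*(-13), -2968)/8681431 = -2968/8681431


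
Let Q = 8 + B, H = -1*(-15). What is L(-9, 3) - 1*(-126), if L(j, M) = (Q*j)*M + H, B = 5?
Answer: -210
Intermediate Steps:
H = 15
Q = 13 (Q = 8 + 5 = 13)
L(j, M) = 15 + 13*M*j (L(j, M) = (13*j)*M + 15 = 13*M*j + 15 = 15 + 13*M*j)
L(-9, 3) - 1*(-126) = (15 + 13*3*(-9)) - 1*(-126) = (15 - 351) + 126 = -336 + 126 = -210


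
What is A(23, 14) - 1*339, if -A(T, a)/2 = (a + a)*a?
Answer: -1123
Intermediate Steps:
A(T, a) = -4*a**2 (A(T, a) = -2*(a + a)*a = -2*2*a*a = -4*a**2)
A(23, 14) - 1*339 = -4*14**2 - 1*339 = -4*196 - 339 = -784 - 339 = -1123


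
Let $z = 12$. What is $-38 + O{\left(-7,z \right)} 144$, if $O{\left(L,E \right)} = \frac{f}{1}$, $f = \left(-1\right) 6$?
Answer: $-902$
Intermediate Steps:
$f = -6$
$O{\left(L,E \right)} = -6$ ($O{\left(L,E \right)} = - \frac{6}{1} = \left(-6\right) 1 = -6$)
$-38 + O{\left(-7,z \right)} 144 = -38 - 864 = -902$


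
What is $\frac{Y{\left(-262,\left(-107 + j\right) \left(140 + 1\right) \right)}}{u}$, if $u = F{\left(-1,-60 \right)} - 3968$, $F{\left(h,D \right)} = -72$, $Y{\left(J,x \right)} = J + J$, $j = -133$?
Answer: $\frac{131}{1010} \approx 0.1297$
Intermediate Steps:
$Y{\left(J,x \right)} = 2 J$
$u = -4040$ ($u = -72 - 3968 = -4040$)
$\frac{Y{\left(-262,\left(-107 + j\right) \left(140 + 1\right) \right)}}{u} = \frac{2 \left(-262\right)}{-4040} = \left(-524\right) \left(- \frac{1}{4040}\right) = \frac{131}{1010}$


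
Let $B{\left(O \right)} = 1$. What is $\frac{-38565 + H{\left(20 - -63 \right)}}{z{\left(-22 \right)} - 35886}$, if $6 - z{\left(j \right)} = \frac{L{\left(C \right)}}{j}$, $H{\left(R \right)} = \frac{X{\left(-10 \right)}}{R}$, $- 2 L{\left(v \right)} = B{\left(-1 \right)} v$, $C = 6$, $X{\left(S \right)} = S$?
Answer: $\frac{70419910}{65517129} \approx 1.0748$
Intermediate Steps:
$L{\left(v \right)} = - \frac{v}{2}$ ($L{\left(v \right)} = - \frac{1 v}{2} = - \frac{v}{2}$)
$H{\left(R \right)} = - \frac{10}{R}$
$z{\left(j \right)} = 6 + \frac{3}{j}$ ($z{\left(j \right)} = 6 - \frac{\left(- \frac{1}{2}\right) 6}{j} = 6 - - \frac{3}{j} = 6 + \frac{3}{j}$)
$\frac{-38565 + H{\left(20 - -63 \right)}}{z{\left(-22 \right)} - 35886} = \frac{-38565 - \frac{10}{20 - -63}}{\left(6 + \frac{3}{-22}\right) - 35886} = \frac{-38565 - \frac{10}{20 + 63}}{\left(6 + 3 \left(- \frac{1}{22}\right)\right) - 35886} = \frac{-38565 - \frac{10}{83}}{\left(6 - \frac{3}{22}\right) - 35886} = \frac{-38565 - \frac{10}{83}}{\frac{129}{22} - 35886} = \frac{-38565 - \frac{10}{83}}{- \frac{789363}{22}} = \left(- \frac{3200905}{83}\right) \left(- \frac{22}{789363}\right) = \frac{70419910}{65517129}$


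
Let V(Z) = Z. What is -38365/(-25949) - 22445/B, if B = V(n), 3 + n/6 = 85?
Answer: -563549725/12766908 ≈ -44.141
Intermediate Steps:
n = 492 (n = -18 + 6*85 = -18 + 510 = 492)
B = 492
-38365/(-25949) - 22445/B = -38365/(-25949) - 22445/492 = -38365*(-1/25949) - 22445*1/492 = 38365/25949 - 22445/492 = -563549725/12766908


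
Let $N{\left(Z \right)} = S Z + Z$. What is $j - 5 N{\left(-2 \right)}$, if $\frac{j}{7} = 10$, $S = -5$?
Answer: $30$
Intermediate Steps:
$N{\left(Z \right)} = - 4 Z$ ($N{\left(Z \right)} = - 5 Z + Z = - 4 Z$)
$j = 70$ ($j = 7 \cdot 10 = 70$)
$j - 5 N{\left(-2 \right)} = 70 - 5 \left(\left(-4\right) \left(-2\right)\right) = 70 - 40 = 30$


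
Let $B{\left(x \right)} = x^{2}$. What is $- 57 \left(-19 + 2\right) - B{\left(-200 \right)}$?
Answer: $-39031$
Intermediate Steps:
$- 57 \left(-19 + 2\right) - B{\left(-200 \right)} = - 57 \left(-19 + 2\right) - \left(-200\right)^{2} = \left(-57\right) \left(-17\right) - 40000 = 969 - 40000 = -39031$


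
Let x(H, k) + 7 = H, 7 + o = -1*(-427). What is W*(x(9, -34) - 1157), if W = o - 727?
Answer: 354585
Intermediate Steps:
o = 420 (o = -7 - 1*(-427) = -7 + 427 = 420)
x(H, k) = -7 + H
W = -307 (W = 420 - 727 = -307)
W*(x(9, -34) - 1157) = -307*((-7 + 9) - 1157) = -307*(2 - 1157) = -307*(-1155) = 354585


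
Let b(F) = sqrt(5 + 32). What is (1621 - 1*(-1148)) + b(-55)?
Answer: 2769 + sqrt(37) ≈ 2775.1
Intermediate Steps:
b(F) = sqrt(37)
(1621 - 1*(-1148)) + b(-55) = (1621 - 1*(-1148)) + sqrt(37) = (1621 + 1148) + sqrt(37) = 2769 + sqrt(37)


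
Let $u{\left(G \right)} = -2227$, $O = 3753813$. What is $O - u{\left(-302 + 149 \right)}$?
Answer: $3756040$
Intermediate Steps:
$O - u{\left(-302 + 149 \right)} = 3753813 - -2227 = 3753813 + 2227 = 3756040$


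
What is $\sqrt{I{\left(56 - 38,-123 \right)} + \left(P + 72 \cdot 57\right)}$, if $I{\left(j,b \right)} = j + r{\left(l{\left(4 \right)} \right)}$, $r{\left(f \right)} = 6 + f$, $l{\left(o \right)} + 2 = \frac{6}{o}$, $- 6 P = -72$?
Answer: $\frac{\sqrt{16558}}{2} \approx 64.339$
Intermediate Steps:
$P = 12$ ($P = \left(- \frac{1}{6}\right) \left(-72\right) = 12$)
$l{\left(o \right)} = -2 + \frac{6}{o}$
$I{\left(j,b \right)} = \frac{11}{2} + j$ ($I{\left(j,b \right)} = j + \left(6 - \left(2 - \frac{6}{4}\right)\right) = j + \left(6 + \left(-2 + 6 \cdot \frac{1}{4}\right)\right) = j + \left(6 + \left(-2 + \frac{3}{2}\right)\right) = j + \left(6 - \frac{1}{2}\right) = j + \frac{11}{2} = \frac{11}{2} + j$)
$\sqrt{I{\left(56 - 38,-123 \right)} + \left(P + 72 \cdot 57\right)} = \sqrt{\left(\frac{11}{2} + \left(56 - 38\right)\right) + \left(12 + 72 \cdot 57\right)} = \sqrt{\left(\frac{11}{2} + \left(56 - 38\right)\right) + \left(12 + 4104\right)} = \sqrt{\left(\frac{11}{2} + 18\right) + 4116} = \sqrt{\frac{47}{2} + 4116} = \sqrt{\frac{8279}{2}} = \frac{\sqrt{16558}}{2}$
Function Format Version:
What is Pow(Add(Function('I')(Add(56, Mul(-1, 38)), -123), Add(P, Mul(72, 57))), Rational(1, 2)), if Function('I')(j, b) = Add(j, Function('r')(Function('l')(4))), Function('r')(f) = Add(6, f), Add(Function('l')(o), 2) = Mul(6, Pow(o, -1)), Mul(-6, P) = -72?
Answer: Mul(Rational(1, 2), Pow(16558, Rational(1, 2))) ≈ 64.339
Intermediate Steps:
P = 12 (P = Mul(Rational(-1, 6), -72) = 12)
Function('l')(o) = Add(-2, Mul(6, Pow(o, -1)))
Function('I')(j, b) = Add(Rational(11, 2), j) (Function('I')(j, b) = Add(j, Add(6, Add(-2, Mul(6, Pow(4, -1))))) = Add(j, Add(6, Add(-2, Mul(6, Rational(1, 4))))) = Add(j, Add(6, Add(-2, Rational(3, 2)))) = Add(j, Add(6, Rational(-1, 2))) = Add(j, Rational(11, 2)) = Add(Rational(11, 2), j))
Pow(Add(Function('I')(Add(56, Mul(-1, 38)), -123), Add(P, Mul(72, 57))), Rational(1, 2)) = Pow(Add(Add(Rational(11, 2), Add(56, Mul(-1, 38))), Add(12, Mul(72, 57))), Rational(1, 2)) = Pow(Add(Add(Rational(11, 2), Add(56, -38)), Add(12, 4104)), Rational(1, 2)) = Pow(Add(Add(Rational(11, 2), 18), 4116), Rational(1, 2)) = Pow(Add(Rational(47, 2), 4116), Rational(1, 2)) = Pow(Rational(8279, 2), Rational(1, 2)) = Mul(Rational(1, 2), Pow(16558, Rational(1, 2)))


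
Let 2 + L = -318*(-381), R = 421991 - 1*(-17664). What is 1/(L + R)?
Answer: 1/560811 ≈ 1.7831e-6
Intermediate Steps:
R = 439655 (R = 421991 + 17664 = 439655)
L = 121156 (L = -2 - 318*(-381) = -2 + 121158 = 121156)
1/(L + R) = 1/(121156 + 439655) = 1/560811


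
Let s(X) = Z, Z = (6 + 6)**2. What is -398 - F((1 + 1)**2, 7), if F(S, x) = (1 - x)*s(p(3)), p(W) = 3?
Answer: 466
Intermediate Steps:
Z = 144 (Z = 12**2 = 144)
s(X) = 144
F(S, x) = 144 - 144*x (F(S, x) = (1 - x)*144 = 144 - 144*x)
-398 - F((1 + 1)**2, 7) = -398 - (144 - 144*7) = -398 - (144 - 1008) = -398 - 1*(-864) = -398 + 864 = 466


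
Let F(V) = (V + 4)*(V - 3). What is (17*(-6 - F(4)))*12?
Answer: -2856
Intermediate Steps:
F(V) = (-3 + V)*(4 + V) (F(V) = (4 + V)*(-3 + V) = (-3 + V)*(4 + V))
(17*(-6 - F(4)))*12 = (17*(-6 - (-12 + 4 + 4²)))*12 = (17*(-6 - (-12 + 4 + 16)))*12 = (17*(-6 - 1*8))*12 = (17*(-6 - 8))*12 = (17*(-14))*12 = -238*12 = -2856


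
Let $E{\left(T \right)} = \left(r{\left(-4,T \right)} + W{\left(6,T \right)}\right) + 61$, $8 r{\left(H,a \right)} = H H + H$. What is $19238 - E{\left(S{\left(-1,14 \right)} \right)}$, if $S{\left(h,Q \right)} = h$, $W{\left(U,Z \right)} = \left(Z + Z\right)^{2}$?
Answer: $\frac{38343}{2} \approx 19172.0$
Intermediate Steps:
$r{\left(H,a \right)} = \frac{H}{8} + \frac{H^{2}}{8}$ ($r{\left(H,a \right)} = \frac{H H + H}{8} = \frac{H^{2} + H}{8} = \frac{H + H^{2}}{8} = \frac{H}{8} + \frac{H^{2}}{8}$)
$W{\left(U,Z \right)} = 4 Z^{2}$ ($W{\left(U,Z \right)} = \left(2 Z\right)^{2} = 4 Z^{2}$)
$E{\left(T \right)} = \frac{125}{2} + 4 T^{2}$ ($E{\left(T \right)} = \left(\frac{1}{8} \left(-4\right) \left(1 - 4\right) + 4 T^{2}\right) + 61 = \left(\frac{1}{8} \left(-4\right) \left(-3\right) + 4 T^{2}\right) + 61 = \left(\frac{3}{2} + 4 T^{2}\right) + 61 = \frac{125}{2} + 4 T^{2}$)
$19238 - E{\left(S{\left(-1,14 \right)} \right)} = 19238 - \left(\frac{125}{2} + 4 \left(-1\right)^{2}\right) = 19238 - \left(\frac{125}{2} + 4 \cdot 1\right) = 19238 - \left(\frac{125}{2} + 4\right) = 19238 - \frac{133}{2} = \frac{38343}{2}$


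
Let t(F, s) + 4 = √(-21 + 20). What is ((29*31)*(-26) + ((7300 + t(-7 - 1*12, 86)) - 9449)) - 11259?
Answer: -36786 + I ≈ -36786.0 + 1.0*I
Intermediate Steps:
t(F, s) = -4 + I (t(F, s) = -4 + √(-21 + 20) = -4 + √(-1) = -4 + I)
((29*31)*(-26) + ((7300 + t(-7 - 1*12, 86)) - 9449)) - 11259 = ((29*31)*(-26) + ((7300 + (-4 + I)) - 9449)) - 11259 = (899*(-26) + ((7296 + I) - 9449)) - 11259 = (-23374 + (-2153 + I)) - 11259 = (-25527 + I) - 11259 = -36786 + I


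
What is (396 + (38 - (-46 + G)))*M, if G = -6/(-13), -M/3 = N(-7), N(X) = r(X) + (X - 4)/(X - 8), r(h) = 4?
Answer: -442614/65 ≈ -6809.4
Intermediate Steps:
N(X) = 4 + (-4 + X)/(-8 + X) (N(X) = 4 + (X - 4)/(X - 8) = 4 + (-4 + X)/(-8 + X))
M = -71/5 (M = -3*(-36 + 5*(-7))/(-8 - 7) = -3*(-36 - 35)/(-15) = -(-1)*(-71)/5 = -3*71/15 = -71/5 ≈ -14.200)
G = 6/13 (G = -1/13*(-6) = 6/13 ≈ 0.46154)
(396 + (38 - (-46 + G)))*M = (396 + (38 - (-46 + 6/13)))*(-71/5) = (396 + (38 - 1*(-592/13)))*(-71/5) = (396 + (38 + 592/13))*(-71/5) = (396 + 1086/13)*(-71/5) = (6234/13)*(-71/5) = -442614/65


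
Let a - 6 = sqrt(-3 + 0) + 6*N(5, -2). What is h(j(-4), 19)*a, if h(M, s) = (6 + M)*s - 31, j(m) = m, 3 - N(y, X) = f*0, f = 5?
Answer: 168 + 7*I*sqrt(3) ≈ 168.0 + 12.124*I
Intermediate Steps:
N(y, X) = 3 (N(y, X) = 3 - 5*0 = 3 - 1*0 = 3 + 0 = 3)
h(M, s) = -31 + s*(6 + M) (h(M, s) = s*(6 + M) - 31 = -31 + s*(6 + M))
a = 24 + I*sqrt(3) (a = 6 + (sqrt(-3 + 0) + 6*3) = 6 + (sqrt(-3) + 18) = 6 + (I*sqrt(3) + 18) = 6 + (18 + I*sqrt(3)) = 24 + I*sqrt(3) ≈ 24.0 + 1.732*I)
h(j(-4), 19)*a = (-31 + 6*19 - 4*19)*(24 + I*sqrt(3)) = (-31 + 114 - 76)*(24 + I*sqrt(3)) = 7*(24 + I*sqrt(3)) = 168 + 7*I*sqrt(3)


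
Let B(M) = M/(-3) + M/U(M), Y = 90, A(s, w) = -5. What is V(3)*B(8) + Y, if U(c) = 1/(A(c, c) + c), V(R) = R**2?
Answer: 282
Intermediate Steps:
U(c) = 1/(-5 + c)
B(M) = -M/3 + M*(-5 + M) (B(M) = M/(-3) + M/(1/(-5 + M)) = M*(-1/3) + M*(-5 + M) = -M/3 + M*(-5 + M))
V(3)*B(8) + Y = 3**2*((1/3)*8*(-16 + 3*8)) + 90 = 9*((1/3)*8*(-16 + 24)) + 90 = 9*((1/3)*8*8) + 90 = 9*(64/3) + 90 = 192 + 90 = 282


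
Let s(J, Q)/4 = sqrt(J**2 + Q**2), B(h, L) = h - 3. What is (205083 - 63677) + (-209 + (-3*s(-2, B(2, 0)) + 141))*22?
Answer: 139910 - 264*sqrt(5) ≈ 1.3932e+5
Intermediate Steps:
B(h, L) = -3 + h
s(J, Q) = 4*sqrt(J**2 + Q**2)
(205083 - 63677) + (-209 + (-3*s(-2, B(2, 0)) + 141))*22 = (205083 - 63677) + (-209 + (-12*sqrt((-2)**2 + (-3 + 2)**2) + 141))*22 = 141406 + (-209 + (-12*sqrt(4 + (-1)**2) + 141))*22 = 141406 + (-209 + (-12*sqrt(4 + 1) + 141))*22 = 141406 + (-209 + (-12*sqrt(5) + 141))*22 = 141406 + (-209 + (141 - 12*sqrt(5)))*22 = 141406 + (-68 - 12*sqrt(5))*22 = 141406 + (-1496 - 264*sqrt(5)) = 139910 - 264*sqrt(5)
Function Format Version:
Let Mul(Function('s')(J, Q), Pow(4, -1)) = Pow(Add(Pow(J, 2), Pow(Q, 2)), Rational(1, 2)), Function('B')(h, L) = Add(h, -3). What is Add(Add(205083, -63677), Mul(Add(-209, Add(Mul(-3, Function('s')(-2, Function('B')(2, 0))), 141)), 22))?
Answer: Add(139910, Mul(-264, Pow(5, Rational(1, 2)))) ≈ 1.3932e+5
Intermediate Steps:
Function('B')(h, L) = Add(-3, h)
Function('s')(J, Q) = Mul(4, Pow(Add(Pow(J, 2), Pow(Q, 2)), Rational(1, 2)))
Add(Add(205083, -63677), Mul(Add(-209, Add(Mul(-3, Function('s')(-2, Function('B')(2, 0))), 141)), 22)) = Add(Add(205083, -63677), Mul(Add(-209, Add(Mul(-3, Mul(4, Pow(Add(Pow(-2, 2), Pow(Add(-3, 2), 2)), Rational(1, 2)))), 141)), 22)) = Add(141406, Mul(Add(-209, Add(Mul(-3, Mul(4, Pow(Add(4, Pow(-1, 2)), Rational(1, 2)))), 141)), 22)) = Add(141406, Mul(Add(-209, Add(Mul(-3, Mul(4, Pow(Add(4, 1), Rational(1, 2)))), 141)), 22)) = Add(141406, Mul(Add(-209, Add(Mul(-3, Mul(4, Pow(5, Rational(1, 2)))), 141)), 22)) = Add(141406, Mul(Add(-209, Add(Mul(-12, Pow(5, Rational(1, 2))), 141)), 22)) = Add(141406, Mul(Add(-209, Add(141, Mul(-12, Pow(5, Rational(1, 2))))), 22)) = Add(141406, Mul(Add(-68, Mul(-12, Pow(5, Rational(1, 2)))), 22)) = Add(141406, Add(-1496, Mul(-264, Pow(5, Rational(1, 2))))) = Add(139910, Mul(-264, Pow(5, Rational(1, 2))))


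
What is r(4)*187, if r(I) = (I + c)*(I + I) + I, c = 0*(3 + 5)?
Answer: 6732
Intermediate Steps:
c = 0 (c = 0*8 = 0)
r(I) = I + 2*I² (r(I) = (I + 0)*(I + I) + I = I*(2*I) + I = 2*I² + I = I + 2*I²)
r(4)*187 = (4*(1 + 2*4))*187 = (4*(1 + 8))*187 = (4*9)*187 = 36*187 = 6732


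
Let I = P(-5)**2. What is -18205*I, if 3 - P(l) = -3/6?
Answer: -892045/4 ≈ -2.2301e+5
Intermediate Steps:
P(l) = 7/2 (P(l) = 3 - (-3)/6 = 3 - 1*(-1/2) = 3 + 1/2 = 7/2)
I = 49/4 (I = (7/2)**2 = 49/4 ≈ 12.250)
-18205*I = -18205*49/4 = -892045/4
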